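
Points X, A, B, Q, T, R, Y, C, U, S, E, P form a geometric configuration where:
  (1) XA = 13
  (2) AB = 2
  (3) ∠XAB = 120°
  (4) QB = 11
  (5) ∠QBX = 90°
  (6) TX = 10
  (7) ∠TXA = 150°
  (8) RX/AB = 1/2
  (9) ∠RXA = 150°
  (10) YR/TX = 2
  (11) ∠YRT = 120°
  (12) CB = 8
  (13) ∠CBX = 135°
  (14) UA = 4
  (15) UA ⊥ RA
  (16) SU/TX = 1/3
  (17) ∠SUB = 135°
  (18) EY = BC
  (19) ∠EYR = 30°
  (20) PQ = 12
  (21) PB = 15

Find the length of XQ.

Step 1: By the law of cosines on triangle BAX: BX² = 2² + 13² − 2·2·13·cos(120°) = 199, so BX = √199.
Step 2: By the law of cosines on triangle XBQ: XQ² = √199² + 11² − 2·√199·11·cos(90°) = 320, so XQ = 8·√5.

Therefore, the length of XQ = 8·√5.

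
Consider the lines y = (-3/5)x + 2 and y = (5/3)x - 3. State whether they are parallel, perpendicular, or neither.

Slope of line 1: m1 = -3/5
Slope of line 2: m2 = 5/3
m1 * m2 = -1, so perpendicular.

Perpendicular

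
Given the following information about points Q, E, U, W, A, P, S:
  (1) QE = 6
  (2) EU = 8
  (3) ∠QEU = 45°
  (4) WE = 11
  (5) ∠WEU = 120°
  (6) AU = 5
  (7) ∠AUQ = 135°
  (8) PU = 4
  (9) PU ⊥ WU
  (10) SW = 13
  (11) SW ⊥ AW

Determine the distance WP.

Step 1: By the law of cosines on triangle UEW: UW² = 8² + 11² − 2·8·11·cos(120°) = 273, so UW ≈ 16.52.
Step 2: By the law of cosines on triangle WUP: WP² = 16.52² + 4² − 2·16.52·4·cos(90°) = 289, so WP = 17.

Therefore, the length of WP = 17.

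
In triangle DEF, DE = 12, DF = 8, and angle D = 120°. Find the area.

Area = (1/2) * DE * DF * sin(D)
Area = (1/2) * 12 * 8 * sin(120°)
Area = (1/2) * 12 * 8 * sqrt(3)/2
Area = 24*sqrt(3)

24*sqrt(3)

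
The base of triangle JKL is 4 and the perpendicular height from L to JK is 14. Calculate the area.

A triangle's area is half the area of a rectangle with the same base and height.
Area = (1/2) * 4 * 14 = 28.

28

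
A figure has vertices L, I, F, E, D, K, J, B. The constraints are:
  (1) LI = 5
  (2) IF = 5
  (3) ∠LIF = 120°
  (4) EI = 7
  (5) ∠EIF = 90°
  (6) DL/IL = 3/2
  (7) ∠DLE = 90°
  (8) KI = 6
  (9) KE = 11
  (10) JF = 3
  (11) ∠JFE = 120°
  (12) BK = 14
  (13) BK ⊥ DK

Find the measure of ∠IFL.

Step 1: By the law of cosines on triangle FIL: FL² = 5² + 5² − 2·5·5·cos(120°) = 75, so FL = 5·√3.
Step 2: By the inverse law of cosines on triangle IFL: cos(∠IFL) = (5² + (5·√3)² − 5²) / (2·5·5·√3) = 75/86.6 = 0.866, so ∠IFL = 30°.

Therefore, the measure of angle ∠IFL = 30°.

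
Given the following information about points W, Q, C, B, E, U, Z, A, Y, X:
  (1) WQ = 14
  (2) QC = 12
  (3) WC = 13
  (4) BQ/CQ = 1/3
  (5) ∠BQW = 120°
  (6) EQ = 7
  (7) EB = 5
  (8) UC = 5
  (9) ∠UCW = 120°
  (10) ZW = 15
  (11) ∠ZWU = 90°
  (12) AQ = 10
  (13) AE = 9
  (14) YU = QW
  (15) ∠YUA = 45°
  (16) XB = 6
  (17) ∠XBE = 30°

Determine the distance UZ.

Step 1: By the law of cosines on triangle UCW: UW² = 5² + 13² − 2·5·13·cos(120°) = 259, so UW ≈ 16.09.
Step 2: By the law of cosines on triangle UWZ: UZ² = 16.09² + 15² − 2·16.09·15·cos(90°) = 484, so UZ = 22.

Therefore, the length of UZ = 22.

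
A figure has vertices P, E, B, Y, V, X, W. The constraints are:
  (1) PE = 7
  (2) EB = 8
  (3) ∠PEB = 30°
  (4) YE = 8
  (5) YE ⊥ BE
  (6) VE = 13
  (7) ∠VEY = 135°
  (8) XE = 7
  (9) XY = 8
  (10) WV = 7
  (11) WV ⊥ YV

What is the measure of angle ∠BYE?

Step 1: By the law of cosines on triangle YEB: YB² = 8² + 8² − 2·8·8·cos(90°) = 128, so YB = 8·√2.
Step 2: By the inverse law of cosines on triangle BYE: cos(∠BYE) = ((8·√2)² + 8² − 8²) / (2·8·√2·8) = 128/181.02 = 0.7071, so ∠BYE = 45°.

Therefore, the measure of angle ∠BYE = 45°.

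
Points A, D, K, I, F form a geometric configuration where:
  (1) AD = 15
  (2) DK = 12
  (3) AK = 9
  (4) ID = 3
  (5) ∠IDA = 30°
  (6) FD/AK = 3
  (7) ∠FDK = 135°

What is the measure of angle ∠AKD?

Step 1: By the inverse law of cosines on triangle AKD: cos(∠AKD) = (9² + 12² − 15²) / (2·9·12) = 0/216 = 0, so ∠AKD = 90°.

Therefore, the measure of angle ∠AKD = 90°.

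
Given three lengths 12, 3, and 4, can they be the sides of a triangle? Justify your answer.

No.
The triangle inequality is violated: 3 + 4 = 7 ≤ 12.
These lengths cannot form a triangle.

No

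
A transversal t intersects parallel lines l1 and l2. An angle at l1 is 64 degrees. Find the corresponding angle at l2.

Corresponding angles are equal: 64 degrees.

64 degrees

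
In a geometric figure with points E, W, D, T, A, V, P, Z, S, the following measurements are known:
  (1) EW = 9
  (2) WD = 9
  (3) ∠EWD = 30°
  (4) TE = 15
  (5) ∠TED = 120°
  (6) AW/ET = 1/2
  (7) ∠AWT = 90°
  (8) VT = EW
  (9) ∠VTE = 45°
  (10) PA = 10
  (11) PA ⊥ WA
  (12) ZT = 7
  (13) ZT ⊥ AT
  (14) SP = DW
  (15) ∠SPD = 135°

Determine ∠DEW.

Step 1: By the law of cosines on triangle EWD: ED² = 9² + 9² − 2·9·9·cos(30°) = 21.7, so ED ≈ 4.66.
Step 2: By the inverse law of cosines on triangle DEW: cos(∠DEW) = (4.66² + 9² − 9²) / (2·4.66·9) = 21.7/83.86 = 0.2588, so ∠DEW = 75°.

Therefore, the measure of angle ∠DEW = 75°.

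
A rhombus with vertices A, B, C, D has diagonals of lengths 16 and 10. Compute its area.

The diagonals of a rhombus divide it into four right triangles.
Each triangle has legs 16/ 2 = 8 and 10/2 = 5, so each has area (1/2)*8*5 = 20.
Four such triangles give total area = (d1 * d2) / 2 = 80.

80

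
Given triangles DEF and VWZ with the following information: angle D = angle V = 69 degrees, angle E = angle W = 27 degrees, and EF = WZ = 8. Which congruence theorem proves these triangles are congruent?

Consider the given information: angle D = angle V = 69 degrees, angle E = angle W = 27 degrees, and EF = WZ = 8
This is not SSS or SAS: SSS requires all three pairs of sides, but we don't have that. SAS requires two sides and the included angle between them.
The correct criterion is AAS. Two pairs of corresponding angles and a non-included side are equal (Angle-Angle-Side).

AAS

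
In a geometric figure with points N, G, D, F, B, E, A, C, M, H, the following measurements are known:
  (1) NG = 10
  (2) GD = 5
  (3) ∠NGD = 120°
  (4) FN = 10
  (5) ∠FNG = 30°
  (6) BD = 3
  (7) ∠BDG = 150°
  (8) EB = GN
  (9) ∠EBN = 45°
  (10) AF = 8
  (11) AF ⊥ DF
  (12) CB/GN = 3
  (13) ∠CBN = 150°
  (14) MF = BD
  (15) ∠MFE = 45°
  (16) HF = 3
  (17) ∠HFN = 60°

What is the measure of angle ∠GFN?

Step 1: By the law of cosines on triangle FNG: FG² = 10² + 10² − 2·10·10·cos(30°) = 26.79, so FG ≈ 5.18.
Step 2: By the inverse law of cosines on triangle GFN: cos(∠GFN) = (5.18² + 10² − 10²) / (2·5.18·10) = 26.79/103.53 = 0.2588, so ∠GFN = 75°.

Therefore, the measure of angle ∠GFN = 75°.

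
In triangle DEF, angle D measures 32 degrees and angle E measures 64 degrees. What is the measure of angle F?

By the triangle angle sum property, the three interior angles of any triangle add up to 180°.
We know angle D = 32° and angle E = 64°, so their sum is 96°.
Therefore angle F = 180° - 96° = 84°.

84 degrees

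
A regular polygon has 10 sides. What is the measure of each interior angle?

Each interior angle of a regular n-gon is (n - 2) * 180 / n.
For n = 10: (10 - 2) * 180 / 10 = 1440/10 = 144 degrees.

144 degrees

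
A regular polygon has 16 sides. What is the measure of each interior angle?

Each interior angle of a regular n-gon is (n - 2) * 180 / n.
For n = 16: (16 - 2) * 180 / 16 = 2520/16 = 315/2 degrees.

315/2 degrees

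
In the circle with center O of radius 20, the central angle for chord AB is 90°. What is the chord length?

Chord length = 2r sin(θ/2)
= 2 × 20 × sin(90°/2)
= 2 × 20 × sin(45°)
= 20*sqrt(2)

20*sqrt(2)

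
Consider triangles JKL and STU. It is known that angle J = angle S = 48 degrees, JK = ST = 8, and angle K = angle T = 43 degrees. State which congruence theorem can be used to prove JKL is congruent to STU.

The given information matches ASA: Two pairs of corresponding angles and the included side are equal (Angle-Side-Angle).

ASA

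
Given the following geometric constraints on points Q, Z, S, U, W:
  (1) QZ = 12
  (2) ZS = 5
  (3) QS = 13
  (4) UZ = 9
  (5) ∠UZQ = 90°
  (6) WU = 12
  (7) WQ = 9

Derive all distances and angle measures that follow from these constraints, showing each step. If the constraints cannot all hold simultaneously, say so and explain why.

The constraints are consistent.

Step 1: From QZ = 12, ZU = 9, and ∠QZU = 90°, by the law of cosines:
  QU² = QZ² + ZU² - 2·QZ·ZU·cos(90°) = 144 + 81 - 0 = 225
  QU = 15

Step 2: From QS = 13, QZ = 12, SZ = 5, by the inverse law of cosines:
  cos(∠SQZ) = (QS² + QZ² - SZ²) / (2·QS·QZ)
  ∠SQZ = 22.62°

Step 3: From ZQ = 12, ZS = 5, QS = 13, by the inverse law of cosines:
  cos(∠QZS) = (ZQ² + ZS² - QS²) / (2·ZQ·ZS)
  ∠QZS = 90°

Step 4: From SQ = 13, SZ = 5, QZ = 12, by the inverse law of cosines:
  cos(∠QSZ) = (SQ² + SZ² - QZ²) / (2·SQ·SZ)
  ∠QSZ = 67.38°

Step 5: From QU = 15, QW = 9, UW = 12, by the inverse law of cosines:
  cos(∠UQW) = (QU² + QW² - UW²) / (2·QU·QW)
  ∠UQW = 53.13°

Step 6: From QU = 15, QZ = 12, UZ = 9, by the inverse law of cosines:
  cos(∠UQZ) = (QU² + QZ² - UZ²) / (2·QU·QZ)
  ∠UQZ = 36.87°

Step 7: From UQ = 15, UW = 12, QW = 9, by the inverse law of cosines:
  cos(∠QUW) = (UQ² + UW² - QW²) / (2·UQ·UW)
  ∠QUW = 36.87°

Step 8: From UQ = 15, UZ = 9, QZ = 12, by the inverse law of cosines:
  cos(∠QUZ) = (UQ² + UZ² - QZ²) / (2·UQ·UZ)
  ∠QUZ = 53.13°

Step 9: From WQ = 9, WU = 12, QU = 15, by the inverse law of cosines:
  cos(∠QWU) = (WQ² + WU² - QU²) / (2·WQ·WU)
  ∠QWU = 90°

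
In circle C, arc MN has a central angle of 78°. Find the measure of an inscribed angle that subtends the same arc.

An inscribed angle intercepts an arc from a point on the circle, while the central angle intercepts the same arc from the center.
The inscribed angle is always half the central angle: 78° / 2 = 39°.

39°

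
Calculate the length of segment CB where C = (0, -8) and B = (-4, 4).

The horizontal distance is |-4 - 0| = 4 and the vertical distance is |4 - -8| = 12.
By the Pythagorean theorem, d = sqrt(4^2 + 12^2) = sqrt(160) = 4*sqrt(10).

4*sqrt(10)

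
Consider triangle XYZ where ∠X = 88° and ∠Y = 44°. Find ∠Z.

By the triangle angle sum property, the three interior angles of any triangle add up to 180°.
We know angle X = 88° and angle Y = 44°, so their sum is 132°.
Therefore angle Z = 180° - 132° = 48°.

48 degrees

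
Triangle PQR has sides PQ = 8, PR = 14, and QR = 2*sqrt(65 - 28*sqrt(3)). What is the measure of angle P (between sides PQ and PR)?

When all three sides of a triangle are known, the law of cosines can be rearranged to find any angle.
cos(C) = (a² + b² - c²) / (2ab) gives cos(P) = sqrt(3)/2.
Taking the inverse cosine: P = 30°.

30°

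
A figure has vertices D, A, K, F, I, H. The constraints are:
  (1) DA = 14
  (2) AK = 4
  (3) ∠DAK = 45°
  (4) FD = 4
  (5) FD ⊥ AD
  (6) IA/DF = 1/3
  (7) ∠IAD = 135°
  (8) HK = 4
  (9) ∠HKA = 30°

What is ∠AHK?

Step 1: By the law of cosines on triangle HKA: HA² = 4² + 4² − 2·4·4·cos(30°) = 4.29, so HA ≈ 2.07.
Step 2: By the inverse law of cosines on triangle AHK: cos(∠AHK) = (2.07² + 4² − 4²) / (2·2.07·4) = 4.29/16.56 = 0.2588, so ∠AHK = 75°.

Therefore, the measure of angle ∠AHK = 75°.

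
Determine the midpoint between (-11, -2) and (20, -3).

The midpoint is the point halfway along the segment.
Move half the horizontal distance: -11 + (20 - -11)/2 = -11 + 31/2 = 9/2
Move half the vertical distance: -2 + (-3 - -2)/2 = -2 + -1/2 = -5/2
Midpoint = (9/2, -5/2)

(9/2, -5/2)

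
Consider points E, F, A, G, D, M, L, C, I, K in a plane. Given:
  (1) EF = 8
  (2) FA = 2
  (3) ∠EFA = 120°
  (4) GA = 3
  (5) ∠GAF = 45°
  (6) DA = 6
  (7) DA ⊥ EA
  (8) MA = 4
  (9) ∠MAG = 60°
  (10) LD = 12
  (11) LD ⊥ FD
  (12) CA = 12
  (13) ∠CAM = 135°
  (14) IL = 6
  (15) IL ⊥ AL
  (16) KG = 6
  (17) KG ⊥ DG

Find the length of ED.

Step 1: By the law of cosines on triangle EFA: EA² = 8² + 2² − 2·8·2·cos(120°) = 84, so EA = 2·√21.
Step 2: By the law of cosines on triangle EAD: ED² = (2·√21)² + 6² − 2·2·√21·6·cos(90°) = 120, so ED = 2·√30.

Therefore, the length of ED = 2·√30.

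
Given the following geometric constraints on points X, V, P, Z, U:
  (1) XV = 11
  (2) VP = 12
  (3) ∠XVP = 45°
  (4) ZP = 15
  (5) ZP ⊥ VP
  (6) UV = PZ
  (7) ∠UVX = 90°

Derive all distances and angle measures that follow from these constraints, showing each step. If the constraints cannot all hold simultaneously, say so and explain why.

The constraints are consistent.

From the given relations:
  UV = PZ = 15

Step 1: From XV = 11, VP = 12, and ∠XVP = 45°, by the law of cosines:
  XP² = XV² + VP² - 2·XV·VP·cos(45°) = 121 + 144 - 186.7 = 78.32
  XP ≈ 8.85

Step 2: From XV = 11, VU = 15, and ∠XVU = 90°, by the law of cosines:
  XU² = XV² + VU² - 2·XV·VU·cos(90°) = 121 + 225 - 0 = 346
  XU ≈ 18.6

Step 3: From VP = 12, PZ = 15, and ∠VPZ = 90°, by the law of cosines:
  VZ² = VP² + PZ² - 2·VP·PZ·cos(90°) = 144 + 225 - 0 = 369
  VZ = 3·√41

Step 4: From XP = 8.85, XV = 11, PV = 12, by the inverse law of cosines:
  cos(∠PXV) = (XP² + XV² - PV²) / (2·XP·XV)
  ∠PXV = 73.49°

Step 5: From XU = 18.6, XV = 11, UV = 15, by the inverse law of cosines:
  cos(∠UXV) = (XU² + XV² - UV²) / (2·XU·XV)
  ∠UXV = 53.75°

Step 6: From VP = 12, VZ = 3·√41, PZ = 15, by the inverse law of cosines:
  cos(∠PVZ) = (VP² + VZ² - PZ²) / (2·VP·VZ)
  ∠PVZ = 51.34°

Step 7: From PV = 12, PX = 8.85, VX = 11, by the inverse law of cosines:
  cos(∠VPX) = (PV² + PX² - VX²) / (2·PV·PX)
  ∠VPX = 61.51°

Step 8: From ZP = 15, ZV = 3·√41, PV = 12, by the inverse law of cosines:
  cos(∠PZV) = (ZP² + ZV² - PV²) / (2·ZP·ZV)
  ∠PZV = 38.66°

Step 9: From UV = 15, UX = 18.6, VX = 11, by the inverse law of cosines:
  cos(∠VUX) = (UV² + UX² - VX²) / (2·UV·UX)
  ∠VUX = 36.25°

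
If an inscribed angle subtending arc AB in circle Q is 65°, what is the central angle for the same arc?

The inscribed angle theorem states that a central angle is always twice any inscribed angle that subtends the same arc.
Since the inscribed angle is 65°, the central angle = 2 × 65° = 130°.

130°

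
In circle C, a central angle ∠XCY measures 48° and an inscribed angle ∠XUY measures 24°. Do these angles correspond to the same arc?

By the inscribed angle theorem, if both angles subtend the same arc, the inscribed angle must be half the central angle.
Half of 48° = 24°, which equals the given inscribed angle of 24°.
Therefore, yes, they correspond to the same arc.

Yes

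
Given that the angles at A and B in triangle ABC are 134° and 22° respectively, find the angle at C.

angle C = 180 - 134 - 22 = 24 degrees.

24 degrees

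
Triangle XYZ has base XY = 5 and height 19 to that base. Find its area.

Area = (1/2) * base * height
Area = (1/2) * 5 * 19
Area = 95/2

95/2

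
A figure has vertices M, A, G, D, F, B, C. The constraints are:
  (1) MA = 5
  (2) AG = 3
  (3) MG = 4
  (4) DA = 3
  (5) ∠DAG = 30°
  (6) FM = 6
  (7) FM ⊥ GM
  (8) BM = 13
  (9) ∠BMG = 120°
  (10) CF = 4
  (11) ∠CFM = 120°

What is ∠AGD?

Step 1: By the law of cosines on triangle GAD: GD² = 3² + 3² − 2·3·3·cos(30°) = 2.41, so GD ≈ 1.55.
Step 2: By the inverse law of cosines on triangle AGD: cos(∠AGD) = (3² + 1.55² − 3²) / (2·3·1.55) = 2.41/9.32 = 0.2588, so ∠AGD = 75°.

Therefore, the measure of angle ∠AGD = 75°.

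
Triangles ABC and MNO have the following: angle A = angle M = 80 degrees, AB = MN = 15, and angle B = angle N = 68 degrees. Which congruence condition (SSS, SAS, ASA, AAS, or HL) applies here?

Consider the given information: angle A = angle M = 80 degrees, AB = MN = 15, and angle B = angle N = 68 degrees
This is not SAS or AAS: SAS requires two sides and the included angle between them. AAS requires two angles and a non-included side.
The correct criterion is ASA. Two pairs of corresponding angles and the included side are equal (Angle-Side-Angle).

ASA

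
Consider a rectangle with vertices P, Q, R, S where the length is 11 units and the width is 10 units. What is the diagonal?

d = sqrt(11^2 + 10^2) = sqrt(221)

sqrt(221)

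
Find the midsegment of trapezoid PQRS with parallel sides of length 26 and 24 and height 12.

midsegment = (26 + 24) / 2 = 50 / 2 = 25

25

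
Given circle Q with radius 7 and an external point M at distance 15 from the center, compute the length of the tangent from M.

tangent = √(d² - r²) = √(15² - 7²) = √(225 - 49) = √176 = 4*sqrt(11)

4*sqrt(11)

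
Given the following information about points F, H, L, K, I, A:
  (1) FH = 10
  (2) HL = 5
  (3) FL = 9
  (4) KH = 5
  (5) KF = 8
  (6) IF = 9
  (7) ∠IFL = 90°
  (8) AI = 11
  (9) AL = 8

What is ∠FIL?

Step 1: By the law of cosines on triangle IFL: IL² = 9² + 9² − 2·9·9·cos(90°) = 162, so IL = 9·√2.
Step 2: By the inverse law of cosines on triangle FIL: cos(∠FIL) = (9² + (9·√2)² − 9²) / (2·9·9·√2) = 162/229.1 = 0.7071, so ∠FIL = 45°.

Therefore, the measure of angle ∠FIL = 45°.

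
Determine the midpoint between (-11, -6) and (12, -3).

M = ((x₁ + x₂)/2, (y₁ + y₂)/2)
= ((-11 + 12)/2, (-6 + -3)/2)
= (1/2, -9/2) = (1/2, -9/2)

(1/2, -9/2)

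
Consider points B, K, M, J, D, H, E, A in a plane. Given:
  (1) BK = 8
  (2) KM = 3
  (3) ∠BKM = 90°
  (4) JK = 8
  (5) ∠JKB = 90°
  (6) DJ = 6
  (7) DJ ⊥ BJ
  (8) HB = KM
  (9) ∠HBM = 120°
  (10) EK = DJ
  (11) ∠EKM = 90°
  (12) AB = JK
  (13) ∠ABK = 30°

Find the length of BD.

Step 1: By the law of cosines on triangle BKJ: BJ² = 8² + 8² − 2·8·8·cos(90°) = 128, so BJ = 8·√2.
Step 2: By the law of cosines on triangle BJD: BD² = (8·√2)² + 6² − 2·8·√2·6·cos(90°) = 164, so BD = 2·√41.

Therefore, the length of BD = 2·√41.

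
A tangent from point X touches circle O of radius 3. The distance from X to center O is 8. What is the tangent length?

The tangent, radius, and line from the external point to the center form a right triangle.
The right angle is where the tangent meets the radius.
By the Pythagorean theorem: tangent² + 3² = 8²
tangent² = 64 - 9 = 55
tangent = sqrt(55)

sqrt(55)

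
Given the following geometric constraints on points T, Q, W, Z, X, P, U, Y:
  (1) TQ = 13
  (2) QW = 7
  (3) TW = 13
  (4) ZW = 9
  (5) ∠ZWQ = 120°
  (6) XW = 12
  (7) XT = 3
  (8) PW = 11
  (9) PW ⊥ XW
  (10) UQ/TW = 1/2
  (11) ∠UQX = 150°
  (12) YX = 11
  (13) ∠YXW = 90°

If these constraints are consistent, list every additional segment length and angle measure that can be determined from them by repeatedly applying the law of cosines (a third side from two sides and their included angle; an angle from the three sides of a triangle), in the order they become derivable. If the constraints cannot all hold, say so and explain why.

The constraints are consistent. Derivable facts, in order:
After 1 step:
- QZ = √193
- WY ≈ 16.28
- XP ≈ 16.28
- ∠QTW = 31.24°
- ∠QWT = 74.38°
- ∠TQW = 74.38°
- ∠TWX = 13°
- ∠TXW = 102.84°
- ∠WTX = 64.16°
After 2 steps:
- ∠PXW = 42.51°
- ∠QZW = 25.87°
- ∠WPX = 47.49°
- ∠WQZ = 34.13°
- ∠WYX = 47.49°
- ∠XWY = 42.51°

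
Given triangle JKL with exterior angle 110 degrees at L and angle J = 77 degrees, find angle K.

The exterior angle theorem states that an exterior angle equals the sum of the two non-adjacent interior angles.
So 110 = 77 + angle K, which gives angle K = 110 - 77 = 33 degrees.

33 degrees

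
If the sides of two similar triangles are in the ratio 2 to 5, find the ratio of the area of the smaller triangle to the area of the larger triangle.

Area ratio = (side ratio)^2 = (2/5)^2 = 4:25.

4:25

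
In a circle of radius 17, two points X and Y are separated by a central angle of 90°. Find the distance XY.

Chord length = 2r sin(θ/2)
= 2 × 17 × sin(90°/2)
= 2 × 17 × sin(45°)
= 17*sqrt(2)

17*sqrt(2)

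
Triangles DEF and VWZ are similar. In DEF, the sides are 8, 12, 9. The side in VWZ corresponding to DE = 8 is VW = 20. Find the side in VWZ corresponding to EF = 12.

Similar triangles have proportional sides. Setting up the proportion:
VW / DE = WZ / EF
20 / 8 = WZ / 12
WZ = 12 * 20 / 8 = 30.

30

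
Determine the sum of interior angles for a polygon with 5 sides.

The sum of interior angles of an n-sided polygon is (n - 2) * 180.
For n = 5: (5 - 2) * 180 = 3 * 180 = 540 degrees.

540 degrees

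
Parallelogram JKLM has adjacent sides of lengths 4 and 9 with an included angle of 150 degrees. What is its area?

Area = a * b * sin(theta)
Area = 4 * 9 * sin(150 degrees)
Area = 36 * 1/2
Area = 18

18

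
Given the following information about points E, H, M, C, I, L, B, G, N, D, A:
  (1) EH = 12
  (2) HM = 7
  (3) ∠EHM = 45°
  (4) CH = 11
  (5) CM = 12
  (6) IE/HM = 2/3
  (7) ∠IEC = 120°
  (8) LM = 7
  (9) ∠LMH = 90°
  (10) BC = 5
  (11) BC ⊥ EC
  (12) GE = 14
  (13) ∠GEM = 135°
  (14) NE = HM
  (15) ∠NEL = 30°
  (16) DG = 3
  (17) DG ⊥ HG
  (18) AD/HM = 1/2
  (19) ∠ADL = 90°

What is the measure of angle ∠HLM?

Step 1: By the law of cosines on triangle LMH: LH² = 7² + 7² − 2·7·7·cos(90°) = 98, so LH = 7·√2.
Step 2: By the inverse law of cosines on triangle HLM: cos(∠HLM) = ((7·√2)² + 7² − 7²) / (2·7·√2·7) = 98/138.59 = 0.7071, so ∠HLM = 45°.

Therefore, the measure of angle ∠HLM = 45°.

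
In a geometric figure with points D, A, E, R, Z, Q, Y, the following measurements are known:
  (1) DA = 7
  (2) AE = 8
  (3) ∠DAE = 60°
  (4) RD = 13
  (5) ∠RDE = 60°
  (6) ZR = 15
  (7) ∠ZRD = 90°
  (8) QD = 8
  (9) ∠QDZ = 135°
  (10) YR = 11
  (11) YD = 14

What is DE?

Step 1: By the law of cosines on triangle DAE: DE² = 7² + 8² − 2·7·8·cos(60°) = 57, so DE = √57.

Therefore, the length of DE = √57.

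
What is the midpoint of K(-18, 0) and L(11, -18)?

The midpoint is the point halfway along the segment.
Move half the horizontal distance: -18 + (11 - -18)/2 = -18 + 29/2 = -7/2
Move half the vertical distance: 0 + (-18 - 0)/2 = 0 + -18/2 = -9
Midpoint = (-7/2, -9)

(-7/2, -9)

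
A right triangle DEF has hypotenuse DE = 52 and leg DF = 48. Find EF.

By the Pythagorean theorem: EF^2 = DE^2 - DF^2
EF^2 = 52^2 - 48^2 = 2704 - 2304 = 400
EF = sqrt(400) = 20

20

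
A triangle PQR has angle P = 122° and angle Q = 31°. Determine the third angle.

By the triangle angle sum property, the three interior angles of any triangle add up to 180°.
We know angle P = 122° and angle Q = 31°, so their sum is 153°.
Therefore angle R = 180° - 153° = 27°.

27 degrees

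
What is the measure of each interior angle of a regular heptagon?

Each interior angle of a regular n-gon is (n - 2) * 180 / n.
For n = 7: (7 - 2) * 180 / 7 = 900/7 = 900/7 degrees.

900/7 degrees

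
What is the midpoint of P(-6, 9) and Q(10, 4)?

The midpoint is the point halfway along the segment.
Move half the horizontal distance: -6 + (10 - -6)/2 = -6 + 16/2 = 2
Move half the vertical distance: 9 + (4 - 9)/2 = 9 + -5/2 = 13/2
Midpoint = (2, 13/2)

(2, 13/2)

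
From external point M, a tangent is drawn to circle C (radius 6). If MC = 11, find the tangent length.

tangent = √(d² - r²) = √(11² - 6²) = √(121 - 36) = √85 = sqrt(85)

sqrt(85)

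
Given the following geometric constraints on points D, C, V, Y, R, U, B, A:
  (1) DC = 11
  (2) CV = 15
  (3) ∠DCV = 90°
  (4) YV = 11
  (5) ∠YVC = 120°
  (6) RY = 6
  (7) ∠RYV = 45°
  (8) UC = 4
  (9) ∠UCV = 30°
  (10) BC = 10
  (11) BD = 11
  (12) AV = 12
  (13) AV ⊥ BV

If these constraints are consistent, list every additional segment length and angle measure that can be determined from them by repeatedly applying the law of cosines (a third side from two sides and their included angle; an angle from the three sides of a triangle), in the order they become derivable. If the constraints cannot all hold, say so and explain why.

The constraints are consistent. Derivable facts, in order:
After 1 step:
- CY ≈ 22.61
- DV ≈ 18.6
- VR ≈ 7.98
- VU ≈ 11.71
- ∠BCD = 62.96°
- ∠BDC = 54.07°
- ∠CBD = 62.96°
After 2 steps:
- ∠CDV = 53.75°
- ∠CUV = 140.16°
- ∠CVD = 36.25°
- ∠CVU = 9.84°
- ∠CYV = 35.08°
- ∠RVY = 32.12°
- ∠VCY = 24.92°
- ∠VRY = 102.88°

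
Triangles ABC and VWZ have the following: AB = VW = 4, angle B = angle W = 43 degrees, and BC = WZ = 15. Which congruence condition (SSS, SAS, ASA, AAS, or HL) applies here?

The given information matches SAS: Two pairs of corresponding sides and the included angle are equal (Side-Angle-Side).

SAS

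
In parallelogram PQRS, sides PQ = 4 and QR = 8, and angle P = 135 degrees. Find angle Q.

Consecutive angles are supplementary: angle Q = 180 - 135 = 45 degrees.

45 degrees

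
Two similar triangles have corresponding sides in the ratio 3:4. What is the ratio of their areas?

Area scales with the square of linear dimensions. If every length is multiplied by 3/4, then the area is multiplied by (3/4)^2 = 9/16.
The area ratio is 9:16.

9:16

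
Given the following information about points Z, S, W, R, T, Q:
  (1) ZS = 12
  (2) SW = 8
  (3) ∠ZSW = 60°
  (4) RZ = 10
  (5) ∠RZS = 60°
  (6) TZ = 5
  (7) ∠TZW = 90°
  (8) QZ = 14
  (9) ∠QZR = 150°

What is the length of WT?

Step 1: By the law of cosines on triangle ZSW: ZW² = 12² + 8² − 2·12·8·cos(60°) = 112, so ZW = 4·√7.
Step 2: By the law of cosines on triangle WZT: WT² = (4·√7)² + 5² − 2·4·√7·5·cos(90°) = 137, so WT = √137.

Therefore, the length of WT = √137.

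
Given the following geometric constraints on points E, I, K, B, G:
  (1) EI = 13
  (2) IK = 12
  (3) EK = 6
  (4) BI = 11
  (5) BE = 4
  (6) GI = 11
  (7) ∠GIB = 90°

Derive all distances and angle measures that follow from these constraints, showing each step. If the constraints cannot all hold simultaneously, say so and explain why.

The constraints are consistent.

Step 1: From BI = 11, IG = 11, and ∠BIG = 90°, by the law of cosines:
  BG² = BI² + IG² - 2·BI·IG·cos(90°) = 121 + 121 - 0 = 242
  BG = 11·√2

Step 2: From EB = 4, EI = 13, BI = 11, by the inverse law of cosines:
  cos(∠BEI) = (EB² + EI² - BI²) / (2·EB·EI)
  ∠BEI = 52.02°

Step 3: From EI = 13, EK = 6, IK = 12, by the inverse law of cosines:
  cos(∠IEK) = (EI² + EK² - IK²) / (2·EI·EK)
  ∠IEK = 66.98°

Step 4: From IB = 11, IE = 13, BE = 4, by the inverse law of cosines:
  cos(∠BIE) = (IB² + IE² - BE²) / (2·IB·IE)
  ∠BIE = 16.66°

Step 5: From IE = 13, IK = 12, EK = 6, by the inverse law of cosines:
  cos(∠EIK) = (IE² + IK² - EK²) / (2·IE·IK)
  ∠EIK = 27.4°

Step 6: From KE = 6, KI = 12, EI = 13, by the inverse law of cosines:
  cos(∠EKI) = (KE² + KI² - EI²) / (2·KE·KI)
  ∠EKI = 85.62°

Step 7: From BE = 4, BI = 11, EI = 13, by the inverse law of cosines:
  cos(∠EBI) = (BE² + BI² - EI²) / (2·BE·BI)
  ∠EBI = 111.32°

Step 8: From BG = 11·√2, BI = 11, GI = 11, by the inverse law of cosines:
  cos(∠GBI) = (BG² + BI² - GI²) / (2·BG·BI)
  ∠GBI = 45°

Step 9: From GB = 11·√2, GI = 11, BI = 11, by the inverse law of cosines:
  cos(∠BGI) = (GB² + GI² - BI²) / (2·GB·GI)
  ∠BGI = 45°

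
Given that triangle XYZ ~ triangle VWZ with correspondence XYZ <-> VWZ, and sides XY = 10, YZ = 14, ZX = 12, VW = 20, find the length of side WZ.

Since the triangles are similar, the ratio of corresponding sides is constant.
Scale factor k = VW / XY = 20 / 10 = 2
WZ = k * YZ = 2 * 14 = 28

28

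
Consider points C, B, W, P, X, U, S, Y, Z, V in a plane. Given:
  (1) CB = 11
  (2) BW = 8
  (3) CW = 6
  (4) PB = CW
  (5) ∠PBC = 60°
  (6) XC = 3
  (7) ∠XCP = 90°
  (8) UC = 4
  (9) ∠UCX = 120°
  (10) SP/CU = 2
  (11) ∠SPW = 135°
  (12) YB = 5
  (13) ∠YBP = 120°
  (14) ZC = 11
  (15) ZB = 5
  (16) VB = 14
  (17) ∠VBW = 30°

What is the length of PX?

From the given relations: PB = CW = 6.
Step 1: By the law of cosines on triangle CBP: CP² = 11² + 6² − 2·11·6·cos(60°) = 91, so CP = √91.
Step 2: By the law of cosines on triangle PCX: PX² = √91² + 3² − 2·√91·3·cos(90°) = 100, so PX = 10.

Therefore, the length of PX = 10.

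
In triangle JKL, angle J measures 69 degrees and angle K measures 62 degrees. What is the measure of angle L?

Let angle L = x. Then 69 + 62 + x = 180.
x = 180 - 131 = 49 degrees.

49 degrees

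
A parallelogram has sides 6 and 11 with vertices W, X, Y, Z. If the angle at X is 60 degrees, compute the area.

Area = a * b * sin(theta)
Area = 6 * 11 * sin(60 degrees)
Area = 66 * sqrt(3)/2
Area = 33*sqrt(3)

33*sqrt(3)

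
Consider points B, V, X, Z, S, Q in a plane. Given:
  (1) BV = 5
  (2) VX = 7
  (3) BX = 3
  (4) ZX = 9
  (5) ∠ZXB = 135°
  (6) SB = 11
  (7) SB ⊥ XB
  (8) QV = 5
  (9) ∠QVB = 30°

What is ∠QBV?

Step 1: By the law of cosines on triangle BVQ: BQ² = 5² + 5² − 2·5·5·cos(30°) = 6.7, so BQ ≈ 2.59.
Step 2: By the inverse law of cosines on triangle QBV: cos(∠QBV) = (2.59² + 5² − 5²) / (2·2.59·5) = 6.7/25.88 = 0.2588, so ∠QBV = 75°.

Therefore, the measure of angle ∠QBV = 75°.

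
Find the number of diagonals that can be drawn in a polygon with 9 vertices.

Total line segments between 9 vertices = C(9,2) = 36.
Subtract the 9 sides: 36 - 9 = 27 diagonals.

27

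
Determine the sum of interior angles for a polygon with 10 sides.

The sum of interior angles of an n-sided polygon is (n - 2) * 180.
For n = 10: (10 - 2) * 180 = 8 * 180 = 1440 degrees.

1440 degrees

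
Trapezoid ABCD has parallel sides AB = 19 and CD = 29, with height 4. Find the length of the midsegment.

The midsegment (median) of a trapezoid connects the midpoints of the non-parallel sides.
Its length is the average of the two bases: (19 + 29) / 2 = 24.

24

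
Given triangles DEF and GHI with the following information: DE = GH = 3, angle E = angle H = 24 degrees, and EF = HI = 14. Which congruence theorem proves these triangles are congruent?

The given information provides:
DE = GH = 3, angle E = angle H = 24 degrees, and EF = HI = 14
This matches the SAS congruence theorem.
Two pairs of corresponding sides and the included angle are equal (Side-Angle-Side).

SAS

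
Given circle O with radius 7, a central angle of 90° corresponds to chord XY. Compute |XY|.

Chord = 2(7) sin(45°) = 7*sqrt(2)

7*sqrt(2)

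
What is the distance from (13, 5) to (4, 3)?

The horizontal distance is |4 - 13| = 9 and the vertical distance is |3 - 5| = 2.
By the Pythagorean theorem, d = sqrt(9^2 + 2^2) = sqrt(85).

sqrt(85)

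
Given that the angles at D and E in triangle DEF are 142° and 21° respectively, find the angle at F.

angle F = 180 - 142 - 21 = 17 degrees.

17 degrees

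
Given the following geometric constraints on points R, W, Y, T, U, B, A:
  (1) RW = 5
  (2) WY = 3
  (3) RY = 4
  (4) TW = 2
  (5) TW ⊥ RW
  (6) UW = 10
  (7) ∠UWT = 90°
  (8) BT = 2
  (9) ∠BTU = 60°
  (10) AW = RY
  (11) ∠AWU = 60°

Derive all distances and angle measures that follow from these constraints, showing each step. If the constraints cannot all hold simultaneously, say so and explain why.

The constraints are consistent.

From the given relations:
  AW = RY = 4

Step 1: From RW = 5, WT = 2, and ∠RWT = 90°, by the law of cosines:
  RT² = RW² + WT² - 2·RW·WT·cos(90°) = 25 + 4 - 0 = 29
  RT = √29

Step 2: From TW = 2, WU = 10, and ∠TWU = 90°, by the law of cosines:
  TU² = TW² + WU² - 2·TW·WU·cos(90°) = 4 + 100 - 0 = 104
  TU = 2·√26

Step 3: From UW = 10, WA = 4, and ∠UWA = 60°, by the law of cosines:
  UA² = UW² + WA² - 2·UW·WA·cos(60°) = 100 + 16 - 40 = 76
  UA = 2·√19

Step 4: From RW = 5, RY = 4, WY = 3, by the inverse law of cosines:
  cos(∠WRY) = (RW² + RY² - WY²) / (2·RW·RY)
  ∠WRY = 36.87°

Step 5: From WR = 5, WY = 3, RY = 4, by the inverse law of cosines:
  cos(∠RWY) = (WR² + WY² - RY²) / (2·WR·WY)
  ∠RWY = 53.13°

Step 6: From YR = 4, YW = 3, RW = 5, by the inverse law of cosines:
  cos(∠RYW) = (YR² + YW² - RW²) / (2·YR·YW)
  ∠RYW = 90°

Step 7: From UT = 2·√26, TB = 2, and ∠UTB = 60°, by the law of cosines:
  UB² = UT² + TB² - 2·UT·TB·cos(60°) = 104 + 4 - 20.4 = 87.6
  UB ≈ 9.36

Step 8: From RT = √29, RW = 5, TW = 2, by the inverse law of cosines:
  cos(∠TRW) = (RT² + RW² - TW²) / (2·RT·RW)
  ∠TRW = 21.8°

Step 9: From TR = √29, TW = 2, RW = 5, by the inverse law of cosines:
  cos(∠RTW) = (TR² + TW² - RW²) / (2·TR·TW)
  ∠RTW = 68.2°

Step 10: From TU = 2·√26, TW = 2, UW = 10, by the inverse law of cosines:
  cos(∠UTW) = (TU² + TW² - UW²) / (2·TU·TW)
  ∠UTW = 78.69°

Step 11: From UA = 2·√19, UW = 10, AW = 4, by the inverse law of cosines:
  cos(∠AUW) = (UA² + UW² - AW²) / (2·UA·UW)
  ∠AUW = 23.41°

Step 12: From UT = 2·√26, UW = 10, TW = 2, by the inverse law of cosines:
  cos(∠TUW) = (UT² + UW² - TW²) / (2·UT·UW)
  ∠TUW = 11.31°

Step 13: From AU = 2·√19, AW = 4, UW = 10, by the inverse law of cosines:
  cos(∠UAW) = (AU² + AW² - UW²) / (2·AU·AW)
  ∠UAW = 96.59°

Step 14: From UB = 9.36, UT = 2·√26, BT = 2, by the inverse law of cosines:
  cos(∠BUT) = (UB² + UT² - BT²) / (2·UB·UT)
  ∠BUT = 10.66°

Step 15: From BT = 2, BU = 9.36, TU = 2·√26, by the inverse law of cosines:
  cos(∠TBU) = (BT² + BU² - TU²) / (2·BT·BU)
  ∠TBU = 109.34°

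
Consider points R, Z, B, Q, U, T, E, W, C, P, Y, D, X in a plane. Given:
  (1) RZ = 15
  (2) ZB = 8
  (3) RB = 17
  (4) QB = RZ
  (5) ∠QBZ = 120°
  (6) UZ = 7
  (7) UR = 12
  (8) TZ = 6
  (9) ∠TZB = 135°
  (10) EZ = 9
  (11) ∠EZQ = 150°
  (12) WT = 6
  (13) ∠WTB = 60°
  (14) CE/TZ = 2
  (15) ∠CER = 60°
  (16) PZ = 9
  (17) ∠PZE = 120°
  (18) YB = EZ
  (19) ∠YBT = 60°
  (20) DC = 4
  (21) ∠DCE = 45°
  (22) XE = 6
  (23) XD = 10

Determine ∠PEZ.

Step 1: By the law of cosines on triangle EZP: EP² = 9² + 9² − 2·9·9·cos(120°) = 243, so EP = 9·√3.
Step 2: By the inverse law of cosines on triangle PEZ: cos(∠PEZ) = ((9·√3)² + 9² − 9²) / (2·9·√3·9) = 243/280.59 = 0.866, so ∠PEZ = 30°.

Therefore, the measure of angle ∠PEZ = 30°.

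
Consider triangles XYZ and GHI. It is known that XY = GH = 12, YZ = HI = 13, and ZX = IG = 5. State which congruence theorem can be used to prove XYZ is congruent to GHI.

The given information provides:
XY = GH = 12, YZ = HI = 13, and ZX = IG = 5
This matches the SSS congruence theorem.
All three pairs of corresponding sides are equal (Side-Side-Side).

SSS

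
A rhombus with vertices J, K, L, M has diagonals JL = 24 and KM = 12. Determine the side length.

Half-diagonals are 12 and 6. side = sqrt(12^2 + 6^2) = sqrt(180) = 6*sqrt(5)

6*sqrt(5)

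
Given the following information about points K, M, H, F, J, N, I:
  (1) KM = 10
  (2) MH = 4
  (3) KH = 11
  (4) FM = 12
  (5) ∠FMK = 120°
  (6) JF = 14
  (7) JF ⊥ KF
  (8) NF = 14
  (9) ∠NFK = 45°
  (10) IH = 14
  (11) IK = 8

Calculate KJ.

Step 1: By the law of cosines on triangle FMK: FK² = 12² + 10² − 2·12·10·cos(120°) = 364, so FK = 2·√91.
Step 2: By the law of cosines on triangle KFJ: KJ² = (2·√91)² + 14² − 2·2·√91·14·cos(90°) = 560, so KJ = 4·√35.

Therefore, the length of KJ = 4·√35.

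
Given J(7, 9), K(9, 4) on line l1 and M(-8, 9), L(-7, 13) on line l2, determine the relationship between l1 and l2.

Slope of line 1: m1 = (4 - 9)/(9 - 7) = -5/2 = -5/2
Slope of line 2: m2 = (13 - 9)/(-7 - -8) = 4/1 = 4
m1 != m2 (-5/2 != 4), so not parallel.
m1 * m2 = (-5/2) * (4) = -10 != -1, so not perpendicular.
The lines are neither parallel nor perpendicular.

Neither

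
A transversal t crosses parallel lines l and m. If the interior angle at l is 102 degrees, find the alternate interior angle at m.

Alternate interior angles formed by parallel lines and a transversal are equal.
The given angle is 102 degrees.
The alternate interior angle = 102 degrees.

102 degrees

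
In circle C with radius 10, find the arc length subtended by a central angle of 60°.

Arc length = 2πr × θ/360
= 2π × 10 × 1/6
= 10*pi/3

10*pi/3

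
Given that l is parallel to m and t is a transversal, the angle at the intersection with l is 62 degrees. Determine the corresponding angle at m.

Corresponding angles formed by parallel lines and a transversal are equal.
The given angle is 62 degrees.
The corresponding angle = 62 degrees.

62 degrees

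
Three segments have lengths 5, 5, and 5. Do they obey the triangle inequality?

For three segments to close into a triangle, no single side can be as long as the other two combined.
The longest side is 5, and 5 + 5 = 10 > 5.
A triangle can be formed.

Yes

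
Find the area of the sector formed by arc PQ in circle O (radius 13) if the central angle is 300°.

Sector area = πr² × θ/360
= π × 13² × 5/6
= π × 169 × 5/6
= 845*pi/6

845*pi/6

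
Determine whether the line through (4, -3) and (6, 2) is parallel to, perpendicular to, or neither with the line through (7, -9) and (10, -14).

Slope of line 1: m1 = (2 - -3)/(6 - 4) = 5/2 = 5/2
Slope of line 2: m2 = (-14 - -9)/(10 - 7) = -5/3 = -5/3
m1 != m2 and m1*m2 = -25/6 != -1. Neither.

Neither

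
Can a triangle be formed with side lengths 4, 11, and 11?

Check all three triangle inequalities:
4 + 11 = 15 > 11 ✓
4 + 11 = 15 > 11 ✓
11 + 11 = 22 > 4 ✓
All conditions hold, so these sides form a valid triangle.

Yes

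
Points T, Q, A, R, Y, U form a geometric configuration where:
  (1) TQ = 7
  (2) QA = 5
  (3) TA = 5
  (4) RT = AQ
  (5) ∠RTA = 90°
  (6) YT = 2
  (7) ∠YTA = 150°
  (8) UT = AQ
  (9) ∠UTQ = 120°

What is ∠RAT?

From the given relations: RT = AQ = 5.
Step 1: By the law of cosines on triangle ATR: AR² = 5² + 5² − 2·5·5·cos(90°) = 50, so AR = 5·√2.
Step 2: By the inverse law of cosines on triangle RAT: cos(∠RAT) = ((5·√2)² + 5² − 5²) / (2·5·√2·5) = 50/70.71 = 0.7071, so ∠RAT = 45°.

Therefore, the measure of angle ∠RAT = 45°.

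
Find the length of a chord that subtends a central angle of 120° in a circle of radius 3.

Drop a perpendicular from the center to the chord, bisecting both the chord and the central angle.
Each half-chord = r sin(θ/2) = 3 sin(60°).
The full chord = 2 × 3 × sin(60°) = 3*sqrt(3).

3*sqrt(3)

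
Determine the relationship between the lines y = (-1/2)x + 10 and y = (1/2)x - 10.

Slope of line 1: m1 = -1/2
Slope of line 2: m2 = 1/2
m1 != m2 and m1*m2 = -1/4 != -1. Neither.

Neither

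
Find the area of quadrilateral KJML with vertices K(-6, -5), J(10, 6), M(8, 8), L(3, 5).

Shoelace: sum of cross terms = 77, Area = (1/2)|77| = 77/2

77/2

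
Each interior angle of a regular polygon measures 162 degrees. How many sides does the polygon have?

Each interior angle of a regular n-gon is (n - 2) * 180 / n.
Setting this equal to 162:
(n - 2) * 180 / n = 162
Each exterior angle = 180 - 162 = 18 degrees.
Since exterior angles sum to 360: n = 360 / 18 = 20.

20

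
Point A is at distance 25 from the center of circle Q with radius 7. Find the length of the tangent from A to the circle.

tangent = √(d² - r²) = √(25² - 7²) = √(625 - 49) = √576 = 24

24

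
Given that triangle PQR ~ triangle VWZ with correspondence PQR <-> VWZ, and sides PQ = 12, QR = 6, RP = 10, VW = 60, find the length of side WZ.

k = 60/12 = 5. WZ = 5 * 6 = 30.

30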